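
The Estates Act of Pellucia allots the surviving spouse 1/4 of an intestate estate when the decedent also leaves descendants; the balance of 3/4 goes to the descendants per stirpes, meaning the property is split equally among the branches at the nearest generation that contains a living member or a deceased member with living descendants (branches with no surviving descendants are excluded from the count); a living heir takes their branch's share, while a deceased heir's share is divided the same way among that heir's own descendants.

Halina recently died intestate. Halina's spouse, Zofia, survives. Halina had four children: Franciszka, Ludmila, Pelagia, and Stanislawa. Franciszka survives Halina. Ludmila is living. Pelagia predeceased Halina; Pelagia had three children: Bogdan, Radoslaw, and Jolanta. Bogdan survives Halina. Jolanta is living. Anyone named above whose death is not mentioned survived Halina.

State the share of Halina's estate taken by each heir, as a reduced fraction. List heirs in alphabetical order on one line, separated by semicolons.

Zofia, as surviving spouse, takes 1/4.
The remaining 3/4 passes to Halina's descendants per stirpes.
The 3/4 is divided into 4 equal shares of 3/16 among Franciszka, Ludmila, Pelagia, Stanislawa.
Franciszka is living and takes 3/16.
Ludmila is living and takes 3/16.
Pelagia predeceased; the 3/16 allotted to Pelagia's branch passes to Pelagia's issue by representation.
The 3/16 is divided into 3 equal shares of 1/16 among Bogdan, Radoslaw, Jolanta.
Bogdan is living and takes 1/16.
Radoslaw is living and takes 1/16.
Jolanta is living and takes 1/16.
Stanislawa is living and takes 3/16.

Bogdan 1/16; Franciszka 3/16; Jolanta 1/16; Ludmila 3/16; Radoslaw 1/16; Stanislawa 3/16; Zofia 1/4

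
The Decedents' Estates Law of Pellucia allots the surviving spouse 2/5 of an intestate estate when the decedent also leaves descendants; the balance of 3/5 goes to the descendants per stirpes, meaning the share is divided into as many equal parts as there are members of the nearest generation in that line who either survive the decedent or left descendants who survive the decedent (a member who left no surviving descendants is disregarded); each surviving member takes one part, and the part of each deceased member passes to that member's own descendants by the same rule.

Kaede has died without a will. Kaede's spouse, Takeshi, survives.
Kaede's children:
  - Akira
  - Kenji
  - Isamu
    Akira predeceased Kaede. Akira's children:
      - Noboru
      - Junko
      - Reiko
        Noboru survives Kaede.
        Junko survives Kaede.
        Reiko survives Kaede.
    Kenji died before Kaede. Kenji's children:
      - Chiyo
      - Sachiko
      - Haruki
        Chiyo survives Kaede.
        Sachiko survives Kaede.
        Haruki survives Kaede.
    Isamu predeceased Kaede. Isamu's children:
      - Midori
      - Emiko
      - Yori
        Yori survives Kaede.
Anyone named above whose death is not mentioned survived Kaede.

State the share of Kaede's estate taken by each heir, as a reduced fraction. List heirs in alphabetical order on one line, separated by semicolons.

Takeshi, as surviving spouse, takes 2/5.
The remaining 3/5 passes to Kaede's descendants per stirpes.
The 3/5 is divided into 3 equal shares of 1/5 among Akira, Kenji, Isamu.
Akira predeceased; the 1/5 allotted to Akira's branch passes to Akira's issue by representation.
The 1/5 is divided into 3 equal shares of 1/15 among Noboru, Junko, Reiko.
Noboru is living and takes 1/15.
Junko is living and takes 1/15.
Reiko is living and takes 1/15.
Kenji predeceased; the 1/5 allotted to Kenji's branch passes to Kenji's issue by representation.
The 1/5 is divided into 3 equal shares of 1/15 among Chiyo, Sachiko, Haruki.
Chiyo is living and takes 1/15.
Sachiko is living and takes 1/15.
Haruki is living and takes 1/15.
Isamu predeceased; the 1/5 allotted to Isamu's branch passes to Isamu's issue by representation.
The 1/5 is divided into 3 equal shares of 1/15 among Midori, Emiko, Yori.
Midori is living and takes 1/15.
Emiko is living and takes 1/15.
Yori is living and takes 1/15.

Chiyo 1/15; Emiko 1/15; Haruki 1/15; Junko 1/15; Midori 1/15; Noboru 1/15; Reiko 1/15; Sachiko 1/15; Takeshi 2/5; Yori 1/15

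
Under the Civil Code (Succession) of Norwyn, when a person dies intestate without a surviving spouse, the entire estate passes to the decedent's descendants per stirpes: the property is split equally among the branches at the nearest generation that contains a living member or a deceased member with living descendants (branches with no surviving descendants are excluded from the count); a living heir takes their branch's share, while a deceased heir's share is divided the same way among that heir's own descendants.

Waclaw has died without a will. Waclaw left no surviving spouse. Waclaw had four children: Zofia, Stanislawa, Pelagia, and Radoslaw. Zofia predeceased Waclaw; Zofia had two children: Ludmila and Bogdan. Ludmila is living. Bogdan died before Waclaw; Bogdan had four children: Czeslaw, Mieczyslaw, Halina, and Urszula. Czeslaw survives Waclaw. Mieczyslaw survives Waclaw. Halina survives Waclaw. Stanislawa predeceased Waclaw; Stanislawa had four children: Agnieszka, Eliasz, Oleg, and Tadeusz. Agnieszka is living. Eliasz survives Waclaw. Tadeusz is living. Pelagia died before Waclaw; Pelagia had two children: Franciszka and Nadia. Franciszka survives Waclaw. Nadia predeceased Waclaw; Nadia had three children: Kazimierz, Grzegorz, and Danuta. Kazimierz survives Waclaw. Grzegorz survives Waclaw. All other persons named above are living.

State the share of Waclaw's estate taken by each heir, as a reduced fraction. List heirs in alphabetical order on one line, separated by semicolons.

There is no surviving spouse, so the entire estate passes to Waclaw's descendants per stirpes.
The estate is divided into 4 equal shares of 1/4 among Zofia, Stanislawa, Pelagia, Radoslaw.
Zofia predeceased; the 1/4 allotted to Zofia's branch passes to Zofia's issue by representation.
The 1/4 is divided into 2 equal shares of 1/8 among Ludmila, Bogdan.
Ludmila is living and takes 1/8.
Bogdan predeceased; the 1/8 allotted to Bogdan's branch passes to Bogdan's issue by representation.
The 1/8 is divided into 4 equal shares of 1/32 among Czeslaw, Mieczyslaw, Halina, Urszula.
Czeslaw is living and takes 1/32.
Mieczyslaw is living and takes 1/32.
Halina is living and takes 1/32.
Urszula is living and takes 1/32.
Stanislawa predeceased; the 1/4 allotted to Stanislawa's branch passes to Stanislawa's issue by representation.
The 1/4 is divided into 4 equal shares of 1/16 among Agnieszka, Eliasz, Oleg, Tadeusz.
Agnieszka is living and takes 1/16.
Eliasz is living and takes 1/16.
Oleg is living and takes 1/16.
Tadeusz is living and takes 1/16.
Pelagia predeceased; the 1/4 allotted to Pelagia's branch passes to Pelagia's issue by representation.
The 1/4 is divided into 2 equal shares of 1/8 among Franciszka, Nadia.
Franciszka is living and takes 1/8.
Nadia predeceased; the 1/8 allotted to Nadia's branch passes to Nadia's issue by representation.
The 1/8 is divided into 3 equal shares of 1/24 among Kazimierz, Grzegorz, Danuta.
Kazimierz is living and takes 1/24.
Grzegorz is living and takes 1/24.
Danuta is living and takes 1/24.
Radoslaw is living and takes 1/4.

Agnieszka 1/16; Czeslaw 1/32; Danuta 1/24; Eliasz 1/16; Franciszka 1/8; Grzegorz 1/24; Halina 1/32; Kazimierz 1/24; Ludmila 1/8; Mieczyslaw 1/32; Oleg 1/16; Radoslaw 1/4; Tadeusz 1/16; Urszula 1/32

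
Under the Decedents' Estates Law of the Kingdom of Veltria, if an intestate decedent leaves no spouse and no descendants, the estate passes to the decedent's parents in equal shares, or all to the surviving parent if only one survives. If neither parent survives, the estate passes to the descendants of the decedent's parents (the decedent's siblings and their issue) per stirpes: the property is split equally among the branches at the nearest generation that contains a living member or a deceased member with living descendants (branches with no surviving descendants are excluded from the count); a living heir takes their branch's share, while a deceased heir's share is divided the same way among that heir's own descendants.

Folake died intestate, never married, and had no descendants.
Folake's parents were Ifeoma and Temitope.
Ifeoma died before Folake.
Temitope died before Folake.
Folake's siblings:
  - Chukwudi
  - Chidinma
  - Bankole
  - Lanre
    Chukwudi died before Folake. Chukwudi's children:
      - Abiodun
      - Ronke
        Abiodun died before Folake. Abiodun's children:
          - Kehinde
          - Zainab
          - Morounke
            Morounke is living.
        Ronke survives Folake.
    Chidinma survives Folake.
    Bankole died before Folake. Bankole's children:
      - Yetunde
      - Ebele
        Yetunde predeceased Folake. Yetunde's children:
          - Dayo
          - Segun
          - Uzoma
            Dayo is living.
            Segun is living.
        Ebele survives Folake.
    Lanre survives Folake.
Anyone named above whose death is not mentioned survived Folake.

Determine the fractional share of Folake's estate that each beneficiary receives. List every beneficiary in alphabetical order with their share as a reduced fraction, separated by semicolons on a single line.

Chidinma 1/4; Dayo 1/24; Ebele 1/8; Kehinde 1/24; Lanre 1/4; Morounke 1/24; Ronke 1/8; Segun 1/24; Uzoma 1/24; Zainab 1/24

Neither parent survives and there are no descendants, so the estate passes to Folake's siblings and their issue per stirpes.
The estate is divided into 4 equal shares of 1/4 among Chukwudi, Chidinma, Bankole, Lanre.
Chukwudi predeceased; the 1/4 allotted to Chukwudi's branch passes to Chukwudi's issue by representation.
The 1/4 is divided into 2 equal shares of 1/8 among Abiodun, Ronke.
Abiodun predeceased; the 1/8 allotted to Abiodun's branch passes to Abiodun's issue by representation.
The 1/8 is divided into 3 equal shares of 1/24 among Kehinde, Zainab, Morounke.
Kehinde is living and takes 1/24.
Zainab is living and takes 1/24.
Morounke is living and takes 1/24.
Ronke is living and takes 1/8.
Chidinma is living and takes 1/4.
Bankole predeceased; the 1/4 allotted to Bankole's branch passes to Bankole's issue by representation.
The 1/4 is divided into 2 equal shares of 1/8 among Yetunde, Ebele.
Yetunde predeceased; the 1/8 allotted to Yetunde's branch passes to Yetunde's issue by representation.
The 1/8 is divided into 3 equal shares of 1/24 among Dayo, Segun, Uzoma.
Dayo is living and takes 1/24.
Segun is living and takes 1/24.
Uzoma is living and takes 1/24.
Ebele is living and takes 1/8.
Lanre is living and takes 1/4.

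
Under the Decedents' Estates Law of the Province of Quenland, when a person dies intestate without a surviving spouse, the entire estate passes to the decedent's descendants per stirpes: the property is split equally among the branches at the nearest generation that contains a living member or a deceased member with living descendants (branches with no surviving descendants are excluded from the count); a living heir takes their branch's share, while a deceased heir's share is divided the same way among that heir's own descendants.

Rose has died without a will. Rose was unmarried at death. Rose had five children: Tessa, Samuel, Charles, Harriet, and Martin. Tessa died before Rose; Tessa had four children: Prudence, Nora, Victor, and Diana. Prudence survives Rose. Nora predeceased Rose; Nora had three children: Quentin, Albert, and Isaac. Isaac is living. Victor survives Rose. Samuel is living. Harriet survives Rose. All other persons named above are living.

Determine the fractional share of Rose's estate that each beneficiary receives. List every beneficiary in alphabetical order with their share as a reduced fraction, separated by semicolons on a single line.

Albert 1/60; Charles 1/5; Diana 1/20; Harriet 1/5; Isaac 1/60; Martin 1/5; Prudence 1/20; Quentin 1/60; Samuel 1/5; Victor 1/20

There is no surviving spouse, so the entire estate passes to Rose's descendants per stirpes.
The estate is divided into 5 equal shares of 1/5 among Tessa, Samuel, Charles, Harriet, Martin.
Tessa predeceased; the 1/5 allotted to Tessa's branch passes to Tessa's issue by representation.
The 1/5 is divided into 4 equal shares of 1/20 among Prudence, Nora, Victor, Diana.
Prudence is living and takes 1/20.
Nora predeceased; the 1/20 allotted to Nora's branch passes to Nora's issue by representation.
The 1/20 is divided into 3 equal shares of 1/60 among Quentin, Albert, Isaac.
Quentin is living and takes 1/60.
Albert is living and takes 1/60.
Isaac is living and takes 1/60.
Victor is living and takes 1/20.
Diana is living and takes 1/20.
Samuel is living and takes 1/5.
Charles is living and takes 1/5.
Harriet is living and takes 1/5.
Martin is living and takes 1/5.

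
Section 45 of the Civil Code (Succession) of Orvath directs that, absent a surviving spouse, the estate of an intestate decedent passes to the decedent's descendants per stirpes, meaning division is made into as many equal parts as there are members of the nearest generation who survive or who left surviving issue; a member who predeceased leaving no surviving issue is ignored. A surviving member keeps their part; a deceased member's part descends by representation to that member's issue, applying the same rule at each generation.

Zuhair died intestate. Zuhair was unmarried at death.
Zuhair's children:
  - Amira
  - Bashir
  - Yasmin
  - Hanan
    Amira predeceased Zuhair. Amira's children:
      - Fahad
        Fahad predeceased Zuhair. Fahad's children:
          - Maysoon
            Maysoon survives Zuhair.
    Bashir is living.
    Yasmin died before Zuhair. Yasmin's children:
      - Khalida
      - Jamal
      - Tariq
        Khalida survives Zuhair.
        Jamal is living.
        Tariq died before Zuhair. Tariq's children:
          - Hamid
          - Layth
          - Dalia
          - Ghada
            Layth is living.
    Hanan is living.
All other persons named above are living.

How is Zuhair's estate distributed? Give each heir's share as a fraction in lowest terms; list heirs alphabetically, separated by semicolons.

There is no surviving spouse, so the entire estate passes to Zuhair's descendants per stirpes.
The estate is divided into 4 equal shares of 1/4 among Amira, Bashir, Yasmin, Hanan.
Amira predeceased; the 1/4 allotted to Amira's branch passes to Amira's issue by representation.
Fahad's line is the sole branch at this level, so the full 1/4 passes to Fahad's issue by representation.
Maysoon is the sole taker at this level and receives the full 1/4.
Bashir is living and takes 1/4.
Yasmin predeceased; the 1/4 allotted to Yasmin's branch passes to Yasmin's issue by representation.
The 1/4 is divided into 3 equal shares of 1/12 among Khalida, Jamal, Tariq.
Khalida is living and takes 1/12.
Jamal is living and takes 1/12.
Tariq predeceased; the 1/12 allotted to Tariq's branch passes to Tariq's issue by representation.
The 1/12 is divided into 4 equal shares of 1/48 among Hamid, Layth, Dalia, Ghada.
Hamid is living and takes 1/48.
Layth is living and takes 1/48.
Dalia is living and takes 1/48.
Ghada is living and takes 1/48.
Hanan is living and takes 1/4.

Bashir 1/4; Dalia 1/48; Ghada 1/48; Hamid 1/48; Hanan 1/4; Jamal 1/12; Khalida 1/12; Layth 1/48; Maysoon 1/4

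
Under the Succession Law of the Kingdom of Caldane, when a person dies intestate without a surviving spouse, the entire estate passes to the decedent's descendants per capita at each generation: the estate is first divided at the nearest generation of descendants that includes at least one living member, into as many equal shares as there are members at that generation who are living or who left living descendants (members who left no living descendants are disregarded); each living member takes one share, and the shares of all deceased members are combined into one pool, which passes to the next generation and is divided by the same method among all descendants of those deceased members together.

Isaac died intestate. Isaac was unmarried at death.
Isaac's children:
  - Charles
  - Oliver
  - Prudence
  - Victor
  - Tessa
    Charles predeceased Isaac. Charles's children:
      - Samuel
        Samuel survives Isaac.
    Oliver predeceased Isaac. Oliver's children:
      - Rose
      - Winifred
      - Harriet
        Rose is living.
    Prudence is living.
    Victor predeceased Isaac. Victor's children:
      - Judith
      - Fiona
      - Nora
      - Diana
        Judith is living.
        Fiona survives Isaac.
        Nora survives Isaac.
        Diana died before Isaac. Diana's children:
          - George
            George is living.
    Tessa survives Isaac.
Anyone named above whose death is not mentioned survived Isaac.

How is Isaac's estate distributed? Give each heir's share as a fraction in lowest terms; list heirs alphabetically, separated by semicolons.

Fiona 3/40; George 3/40; Harriet 3/40; Judith 3/40; Nora 3/40; Prudence 1/5; Rose 3/40; Samuel 3/40; Tessa 1/5; Winifred 3/40

There is no surviving spouse, so the entire estate passes to Isaac's descendants per capita at each generation.
At generation 1 (Charles, Oliver, Prudence, Victor, Tessa) there are 5 shares of (1)/5 = 1/5 each.
Living: Prudence and Tessa — each takes 1/5.
Deceased: Charles, Oliver, and Victor. Their combined 3/5 is pooled and carried to generation 2.
At generation 2 (Samuel, Rose, Winifred, Harriet, Judith, Fiona, Nora, Diana) there are 8 shares of (3/5)/8 = 3/40 each.
Living: Samuel, Rose, Winifred, Harriet, Judith, Fiona, and Nora — each takes 3/40.
Deceased: Diana. That 3/40 share is carried to generation 3.
At generation 3 (George) there are 1 shares of (3/40)/1 = 3/40 each.
Living: George — each takes 3/40.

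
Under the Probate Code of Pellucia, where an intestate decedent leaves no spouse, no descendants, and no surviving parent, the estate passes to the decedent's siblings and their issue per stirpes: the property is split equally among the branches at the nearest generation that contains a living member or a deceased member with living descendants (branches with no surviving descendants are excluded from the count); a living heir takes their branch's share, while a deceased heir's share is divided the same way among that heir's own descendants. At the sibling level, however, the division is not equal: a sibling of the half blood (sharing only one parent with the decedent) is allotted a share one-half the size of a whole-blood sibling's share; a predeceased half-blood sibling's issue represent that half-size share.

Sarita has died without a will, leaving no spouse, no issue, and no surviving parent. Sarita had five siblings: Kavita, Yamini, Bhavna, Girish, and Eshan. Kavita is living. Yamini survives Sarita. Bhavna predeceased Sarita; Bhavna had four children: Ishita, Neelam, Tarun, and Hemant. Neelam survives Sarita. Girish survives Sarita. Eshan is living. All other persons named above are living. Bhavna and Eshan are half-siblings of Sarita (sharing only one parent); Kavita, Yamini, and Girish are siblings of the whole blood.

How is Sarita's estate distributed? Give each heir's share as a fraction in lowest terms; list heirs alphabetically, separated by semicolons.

Eshan 1/8; Girish 1/4; Hemant 1/32; Ishita 1/32; Kavita 1/4; Neelam 1/32; Tarun 1/32; Yamini 1/4

No spouse, descendants, or parent survives, so the estate passes to Sarita's siblings per stirpes.
Half-blood siblings count for one-half the weight of whole-blood siblings at the initial division.
Dividing 1 in proportion to weights (total weight 4): Kavita (weight 1) → 1/4; Yamini (weight 1) → 1/4; Bhavna (weight 1/2) → 1/8; Girish (weight 1) → 1/4; Eshan (weight 1/2) → 1/8.
Kavita is living and takes 1/4.
Yamini is living and takes 1/4.
Bhavna predeceased; the 1/8 allotted to Bhavna's branch passes to Bhavna's issue by representation.
The 1/8 is divided into 4 equal shares of 1/32 among Ishita, Neelam, Tarun, Hemant.
Ishita is living and takes 1/32.
Neelam is living and takes 1/32.
Tarun is living and takes 1/32.
Hemant is living and takes 1/32.
Girish is living and takes 1/4.
Eshan is living and takes 1/8.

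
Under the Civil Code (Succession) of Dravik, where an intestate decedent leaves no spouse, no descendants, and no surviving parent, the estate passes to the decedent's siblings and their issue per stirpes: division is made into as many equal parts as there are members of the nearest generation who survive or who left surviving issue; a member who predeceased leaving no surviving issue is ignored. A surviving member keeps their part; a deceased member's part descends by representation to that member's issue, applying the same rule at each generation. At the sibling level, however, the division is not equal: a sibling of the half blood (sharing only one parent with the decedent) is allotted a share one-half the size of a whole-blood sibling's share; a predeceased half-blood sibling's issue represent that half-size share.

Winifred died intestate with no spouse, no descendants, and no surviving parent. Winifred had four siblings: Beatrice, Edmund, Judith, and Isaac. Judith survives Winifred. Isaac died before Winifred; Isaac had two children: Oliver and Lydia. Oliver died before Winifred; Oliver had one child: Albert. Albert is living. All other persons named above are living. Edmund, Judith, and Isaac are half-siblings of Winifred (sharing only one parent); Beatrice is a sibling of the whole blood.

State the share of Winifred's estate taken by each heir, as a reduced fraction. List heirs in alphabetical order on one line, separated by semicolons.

No spouse, descendants, or parent survives, so the estate passes to Winifred's siblings per stirpes.
Half-blood siblings count for one-half the weight of whole-blood siblings at the initial division.
Dividing 1 in proportion to weights (total weight 5/2): Beatrice (weight 1) → 2/5; Edmund (weight 1/2) → 1/5; Judith (weight 1/2) → 1/5; Isaac (weight 1/2) → 1/5.
Beatrice is living and takes 2/5.
Edmund is living and takes 1/5.
Judith is living and takes 1/5.
Isaac predeceased; the 1/5 allotted to Isaac's branch passes to Isaac's issue by representation.
The 1/5 is divided into 2 equal shares of 1/10 among Oliver, Lydia.
Oliver predeceased; the 1/10 allotted to Oliver's branch passes to Oliver's issue by representation.
Albert is the sole taker at this level and receives the full 1/10.
Lydia is living and takes 1/10.

Albert 1/10; Beatrice 2/5; Edmund 1/5; Judith 1/5; Lydia 1/10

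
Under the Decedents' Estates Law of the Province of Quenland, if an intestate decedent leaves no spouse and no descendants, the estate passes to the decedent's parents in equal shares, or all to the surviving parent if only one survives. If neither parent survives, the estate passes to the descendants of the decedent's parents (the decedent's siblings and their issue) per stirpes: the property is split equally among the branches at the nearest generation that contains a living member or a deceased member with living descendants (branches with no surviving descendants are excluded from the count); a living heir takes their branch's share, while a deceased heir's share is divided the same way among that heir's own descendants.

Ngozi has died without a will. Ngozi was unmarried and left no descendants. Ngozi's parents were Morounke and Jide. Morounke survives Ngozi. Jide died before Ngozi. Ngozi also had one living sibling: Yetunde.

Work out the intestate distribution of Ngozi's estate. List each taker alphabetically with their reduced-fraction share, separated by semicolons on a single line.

Morounke 1

Only one parent, Morounke, survives, so Morounke takes the entire estate. The siblings take nothing because a surviving parent has priority.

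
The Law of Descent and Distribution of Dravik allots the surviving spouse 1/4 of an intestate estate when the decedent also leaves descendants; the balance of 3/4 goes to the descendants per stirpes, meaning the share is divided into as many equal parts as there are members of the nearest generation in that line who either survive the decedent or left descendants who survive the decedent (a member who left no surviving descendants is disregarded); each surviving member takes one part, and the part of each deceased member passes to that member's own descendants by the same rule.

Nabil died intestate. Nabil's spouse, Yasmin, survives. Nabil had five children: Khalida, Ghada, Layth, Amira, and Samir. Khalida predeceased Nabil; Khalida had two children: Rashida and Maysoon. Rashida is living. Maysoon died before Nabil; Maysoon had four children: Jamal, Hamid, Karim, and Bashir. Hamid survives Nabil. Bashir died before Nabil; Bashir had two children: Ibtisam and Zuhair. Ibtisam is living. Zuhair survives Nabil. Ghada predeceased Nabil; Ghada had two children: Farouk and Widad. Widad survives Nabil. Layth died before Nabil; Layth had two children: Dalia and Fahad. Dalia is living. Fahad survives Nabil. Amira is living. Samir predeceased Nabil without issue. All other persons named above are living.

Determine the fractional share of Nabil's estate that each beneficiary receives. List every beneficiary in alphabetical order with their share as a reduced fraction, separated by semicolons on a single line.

Yasmin, as surviving spouse, takes 1/4.
The remaining 3/4 passes to Nabil's descendants per stirpes.
Samir left no surviving issue, so that branch lapses and is disregarded.
The 3/4 is divided into 4 equal shares of 3/16 among Khalida, Ghada, Layth, Amira.
Khalida predeceased; the 3/16 allotted to Khalida's branch passes to Khalida's issue by representation.
The 3/16 is divided into 2 equal shares of 3/32 among Rashida, Maysoon.
Rashida is living and takes 3/32.
Maysoon predeceased; the 3/32 allotted to Maysoon's branch passes to Maysoon's issue by representation.
The 3/32 is divided into 4 equal shares of 3/128 among Jamal, Hamid, Karim, Bashir.
Jamal is living and takes 3/128.
Hamid is living and takes 3/128.
Karim is living and takes 3/128.
Bashir predeceased; the 3/128 allotted to Bashir's branch passes to Bashir's issue by representation.
The 3/128 is divided into 2 equal shares of 3/256 among Ibtisam, Zuhair.
Ibtisam is living and takes 3/256.
Zuhair is living and takes 3/256.
Ghada predeceased; the 3/16 allotted to Ghada's branch passes to Ghada's issue by representation.
The 3/16 is divided into 2 equal shares of 3/32 among Farouk, Widad.
Farouk is living and takes 3/32.
Widad is living and takes 3/32.
Layth predeceased; the 3/16 allotted to Layth's branch passes to Layth's issue by representation.
The 3/16 is divided into 2 equal shares of 3/32 among Dalia, Fahad.
Dalia is living and takes 3/32.
Fahad is living and takes 3/32.
Amira is living and takes 3/16.

Amira 3/16; Dalia 3/32; Fahad 3/32; Farouk 3/32; Hamid 3/128; Ibtisam 3/256; Jamal 3/128; Karim 3/128; Rashida 3/32; Widad 3/32; Yasmin 1/4; Zuhair 3/256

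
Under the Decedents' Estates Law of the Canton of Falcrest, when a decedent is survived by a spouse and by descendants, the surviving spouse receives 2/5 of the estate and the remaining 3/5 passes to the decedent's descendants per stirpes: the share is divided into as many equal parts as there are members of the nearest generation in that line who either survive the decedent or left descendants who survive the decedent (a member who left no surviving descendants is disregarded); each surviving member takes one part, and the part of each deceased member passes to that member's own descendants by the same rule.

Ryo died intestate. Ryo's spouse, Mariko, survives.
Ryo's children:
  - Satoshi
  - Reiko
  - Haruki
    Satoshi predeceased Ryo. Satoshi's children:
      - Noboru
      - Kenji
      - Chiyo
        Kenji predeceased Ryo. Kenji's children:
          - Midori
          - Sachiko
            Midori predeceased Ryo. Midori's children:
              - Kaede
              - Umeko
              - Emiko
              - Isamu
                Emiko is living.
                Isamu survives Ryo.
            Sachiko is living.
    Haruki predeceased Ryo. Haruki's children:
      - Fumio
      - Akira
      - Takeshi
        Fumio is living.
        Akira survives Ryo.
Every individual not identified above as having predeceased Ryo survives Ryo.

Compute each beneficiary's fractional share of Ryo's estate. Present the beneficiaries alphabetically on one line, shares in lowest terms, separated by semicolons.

Akira 1/15; Chiyo 1/15; Emiko 1/120; Fumio 1/15; Isamu 1/120; Kaede 1/120; Mariko 2/5; Noboru 1/15; Reiko 1/5; Sachiko 1/30; Takeshi 1/15; Umeko 1/120

Mariko, as surviving spouse, takes 2/5.
The remaining 3/5 passes to Ryo's descendants per stirpes.
The 3/5 is divided into 3 equal shares of 1/5 among Satoshi, Reiko, Haruki.
Satoshi predeceased; the 1/5 allotted to Satoshi's branch passes to Satoshi's issue by representation.
The 1/5 is divided into 3 equal shares of 1/15 among Noboru, Kenji, Chiyo.
Noboru is living and takes 1/15.
Kenji predeceased; the 1/15 allotted to Kenji's branch passes to Kenji's issue by representation.
The 1/15 is divided into 2 equal shares of 1/30 among Midori, Sachiko.
Midori predeceased; the 1/30 allotted to Midori's branch passes to Midori's issue by representation.
The 1/30 is divided into 4 equal shares of 1/120 among Kaede, Umeko, Emiko, Isamu.
Kaede is living and takes 1/120.
Umeko is living and takes 1/120.
Emiko is living and takes 1/120.
Isamu is living and takes 1/120.
Sachiko is living and takes 1/30.
Chiyo is living and takes 1/15.
Reiko is living and takes 1/5.
Haruki predeceased; the 1/5 allotted to Haruki's branch passes to Haruki's issue by representation.
The 1/5 is divided into 3 equal shares of 1/15 among Fumio, Akira, Takeshi.
Fumio is living and takes 1/15.
Akira is living and takes 1/15.
Takeshi is living and takes 1/15.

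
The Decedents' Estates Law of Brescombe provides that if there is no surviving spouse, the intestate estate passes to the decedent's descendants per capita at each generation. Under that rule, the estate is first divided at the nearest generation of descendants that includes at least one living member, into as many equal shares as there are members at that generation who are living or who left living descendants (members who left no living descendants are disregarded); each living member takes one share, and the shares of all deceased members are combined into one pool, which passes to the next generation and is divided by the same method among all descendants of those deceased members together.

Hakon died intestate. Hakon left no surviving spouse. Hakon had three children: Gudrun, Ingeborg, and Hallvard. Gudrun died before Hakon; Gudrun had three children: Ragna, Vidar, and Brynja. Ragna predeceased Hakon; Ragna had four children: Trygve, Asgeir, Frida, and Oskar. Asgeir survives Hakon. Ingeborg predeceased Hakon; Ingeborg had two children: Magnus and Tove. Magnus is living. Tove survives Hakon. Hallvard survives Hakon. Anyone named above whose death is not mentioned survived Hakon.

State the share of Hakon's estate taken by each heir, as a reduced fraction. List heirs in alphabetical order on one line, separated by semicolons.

Asgeir 1/30; Brynja 2/15; Frida 1/30; Hallvard 1/3; Magnus 2/15; Oskar 1/30; Tove 2/15; Trygve 1/30; Vidar 2/15

There is no surviving spouse, so the entire estate passes to Hakon's descendants per capita at each generation.
At generation 1 (Gudrun, Ingeborg, Hallvard) there are 3 shares of (1)/3 = 1/3 each.
Living: Hallvard — each takes 1/3.
Deceased: Gudrun and Ingeborg. Their combined 2/3 is pooled and carried to generation 2.
At generation 2 (Ragna, Vidar, Brynja, Magnus, Tove) there are 5 shares of (2/3)/5 = 2/15 each.
Living: Vidar, Brynja, Magnus, and Tove — each takes 2/15.
Deceased: Ragna. That 2/15 share is carried to generation 3.
At generation 3 (Trygve, Asgeir, Frida, Oskar) there are 4 shares of (2/15)/4 = 1/30 each.
Living: Trygve, Asgeir, Frida, and Oskar — each takes 1/30.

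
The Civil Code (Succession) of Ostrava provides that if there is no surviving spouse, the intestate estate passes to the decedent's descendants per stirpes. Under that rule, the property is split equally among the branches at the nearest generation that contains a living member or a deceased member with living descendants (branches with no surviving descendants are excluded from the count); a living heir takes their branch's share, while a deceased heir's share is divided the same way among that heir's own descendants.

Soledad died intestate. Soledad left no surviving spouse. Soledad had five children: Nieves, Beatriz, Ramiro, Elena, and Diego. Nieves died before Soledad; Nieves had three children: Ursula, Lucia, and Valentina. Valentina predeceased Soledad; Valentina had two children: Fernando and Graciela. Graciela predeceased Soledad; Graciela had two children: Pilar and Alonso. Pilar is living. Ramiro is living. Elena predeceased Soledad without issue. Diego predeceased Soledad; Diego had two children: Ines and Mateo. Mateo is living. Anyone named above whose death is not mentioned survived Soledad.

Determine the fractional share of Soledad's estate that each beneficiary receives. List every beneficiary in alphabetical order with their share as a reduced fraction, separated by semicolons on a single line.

Alonso 1/48; Beatriz 1/4; Fernando 1/24; Ines 1/8; Lucia 1/12; Mateo 1/8; Pilar 1/48; Ramiro 1/4; Ursula 1/12

There is no surviving spouse, so the entire estate passes to Soledad's descendants per stirpes.
Elena left no surviving issue, so that branch lapses and is disregarded.
The estate is divided into 4 equal shares of 1/4 among Nieves, Beatriz, Ramiro, Diego.
Nieves predeceased; the 1/4 allotted to Nieves's branch passes to Nieves's issue by representation.
The 1/4 is divided into 3 equal shares of 1/12 among Ursula, Lucia, Valentina.
Ursula is living and takes 1/12.
Lucia is living and takes 1/12.
Valentina predeceased; the 1/12 allotted to Valentina's branch passes to Valentina's issue by representation.
The 1/12 is divided into 2 equal shares of 1/24 among Fernando, Graciela.
Fernando is living and takes 1/24.
Graciela predeceased; the 1/24 allotted to Graciela's branch passes to Graciela's issue by representation.
The 1/24 is divided into 2 equal shares of 1/48 among Pilar, Alonso.
Pilar is living and takes 1/48.
Alonso is living and takes 1/48.
Beatriz is living and takes 1/4.
Ramiro is living and takes 1/4.
Diego predeceased; the 1/4 allotted to Diego's branch passes to Diego's issue by representation.
The 1/4 is divided into 2 equal shares of 1/8 among Ines, Mateo.
Ines is living and takes 1/8.
Mateo is living and takes 1/8.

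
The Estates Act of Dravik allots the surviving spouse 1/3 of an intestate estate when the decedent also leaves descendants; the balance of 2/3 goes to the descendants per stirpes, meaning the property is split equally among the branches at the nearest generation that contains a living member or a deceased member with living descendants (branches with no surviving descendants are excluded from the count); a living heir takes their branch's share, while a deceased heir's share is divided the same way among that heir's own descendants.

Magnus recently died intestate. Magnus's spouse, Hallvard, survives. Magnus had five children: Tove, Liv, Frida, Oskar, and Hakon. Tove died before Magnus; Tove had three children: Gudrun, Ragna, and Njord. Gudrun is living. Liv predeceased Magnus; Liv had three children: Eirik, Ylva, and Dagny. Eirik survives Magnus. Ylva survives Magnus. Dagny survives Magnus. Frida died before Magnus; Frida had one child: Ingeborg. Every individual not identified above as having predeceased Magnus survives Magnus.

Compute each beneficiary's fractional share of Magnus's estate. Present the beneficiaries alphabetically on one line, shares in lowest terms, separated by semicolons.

Dagny 2/45; Eirik 2/45; Gudrun 2/45; Hakon 2/15; Hallvard 1/3; Ingeborg 2/15; Njord 2/45; Oskar 2/15; Ragna 2/45; Ylva 2/45

Hallvard, as surviving spouse, takes 1/3.
The remaining 2/3 passes to Magnus's descendants per stirpes.
The 2/3 is divided into 5 equal shares of 2/15 among Tove, Liv, Frida, Oskar, Hakon.
Tove predeceased; the 2/15 allotted to Tove's branch passes to Tove's issue by representation.
The 2/15 is divided into 3 equal shares of 2/45 among Gudrun, Ragna, Njord.
Gudrun is living and takes 2/45.
Ragna is living and takes 2/45.
Njord is living and takes 2/45.
Liv predeceased; the 2/15 allotted to Liv's branch passes to Liv's issue by representation.
The 2/15 is divided into 3 equal shares of 2/45 among Eirik, Ylva, Dagny.
Eirik is living and takes 2/45.
Ylva is living and takes 2/45.
Dagny is living and takes 2/45.
Frida predeceased; the 2/15 allotted to Frida's branch passes to Frida's issue by representation.
Ingeborg is the sole taker at this level and receives the full 2/15.
Oskar is living and takes 2/15.
Hakon is living and takes 2/15.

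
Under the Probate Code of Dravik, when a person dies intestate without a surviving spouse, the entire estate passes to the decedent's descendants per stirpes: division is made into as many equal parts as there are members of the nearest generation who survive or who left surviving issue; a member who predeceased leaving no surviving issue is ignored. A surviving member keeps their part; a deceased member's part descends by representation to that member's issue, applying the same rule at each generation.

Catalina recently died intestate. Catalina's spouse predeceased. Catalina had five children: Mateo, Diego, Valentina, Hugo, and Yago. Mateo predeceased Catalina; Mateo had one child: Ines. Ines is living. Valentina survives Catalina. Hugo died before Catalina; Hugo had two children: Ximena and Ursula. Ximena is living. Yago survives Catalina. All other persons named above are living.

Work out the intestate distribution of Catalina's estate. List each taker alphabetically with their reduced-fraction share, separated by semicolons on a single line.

There is no surviving spouse, so the entire estate passes to Catalina's descendants per stirpes.
The estate is divided into 5 equal shares of 1/5 among Mateo, Diego, Valentina, Hugo, Yago.
Mateo predeceased; the 1/5 allotted to Mateo's branch passes to Mateo's issue by representation.
Ines is the sole taker at this level and receives the full 1/5.
Diego is living and takes 1/5.
Valentina is living and takes 1/5.
Hugo predeceased; the 1/5 allotted to Hugo's branch passes to Hugo's issue by representation.
The 1/5 is divided into 2 equal shares of 1/10 among Ximena, Ursula.
Ximena is living and takes 1/10.
Ursula is living and takes 1/10.
Yago is living and takes 1/5.

Diego 1/5; Ines 1/5; Ursula 1/10; Valentina 1/5; Ximena 1/10; Yago 1/5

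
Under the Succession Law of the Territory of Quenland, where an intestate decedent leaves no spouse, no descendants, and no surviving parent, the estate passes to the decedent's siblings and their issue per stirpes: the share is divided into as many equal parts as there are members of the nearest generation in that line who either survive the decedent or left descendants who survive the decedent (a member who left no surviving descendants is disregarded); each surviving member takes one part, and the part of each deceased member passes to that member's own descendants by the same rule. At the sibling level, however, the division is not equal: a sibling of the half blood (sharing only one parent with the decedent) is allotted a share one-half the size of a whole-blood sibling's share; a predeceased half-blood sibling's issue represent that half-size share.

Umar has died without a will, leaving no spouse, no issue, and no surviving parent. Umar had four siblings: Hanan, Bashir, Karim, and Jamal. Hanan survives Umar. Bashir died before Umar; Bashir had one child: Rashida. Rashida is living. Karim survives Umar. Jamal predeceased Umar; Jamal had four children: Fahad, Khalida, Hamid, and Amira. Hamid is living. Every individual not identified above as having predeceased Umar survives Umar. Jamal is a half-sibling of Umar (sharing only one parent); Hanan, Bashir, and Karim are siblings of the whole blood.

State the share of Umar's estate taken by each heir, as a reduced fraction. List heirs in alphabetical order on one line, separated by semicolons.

No spouse, descendants, or parent survives, so the estate passes to Umar's siblings per stirpes.
Half-blood siblings count for one-half the weight of whole-blood siblings at the initial division.
Dividing 1 in proportion to weights (total weight 7/2): Hanan (weight 1) → 2/7; Bashir (weight 1) → 2/7; Karim (weight 1) → 2/7; Jamal (weight 1/2) → 1/7.
Hanan is living and takes 2/7.
Bashir predeceased; the 2/7 allotted to Bashir's branch passes to Bashir's issue by representation.
Rashida is the sole taker at this level and receives the full 2/7.
Karim is living and takes 2/7.
Jamal predeceased; the 1/7 allotted to Jamal's branch passes to Jamal's issue by representation.
The 1/7 is divided into 4 equal shares of 1/28 among Fahad, Khalida, Hamid, Amira.
Fahad is living and takes 1/28.
Khalida is living and takes 1/28.
Hamid is living and takes 1/28.
Amira is living and takes 1/28.

Amira 1/28; Fahad 1/28; Hamid 1/28; Hanan 2/7; Karim 2/7; Khalida 1/28; Rashida 2/7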